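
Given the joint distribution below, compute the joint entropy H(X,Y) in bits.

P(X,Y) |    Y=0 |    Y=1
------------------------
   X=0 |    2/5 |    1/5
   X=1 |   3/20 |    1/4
1.9037 bits

Joint entropy is H(X,Y) = -Σ_{x,y} p(x,y) log p(x,y).

Summing over all non-zero entries:
H(X,Y) = -[2/5·log_2(2/5) + 1/5·log_2(1/5) + 3/20·log_2(3/20) + 1/4·log_2(1/4)]
H(X,Y) = 1.9037 bits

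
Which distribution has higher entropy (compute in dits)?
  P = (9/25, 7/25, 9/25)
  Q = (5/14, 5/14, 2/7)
Q

Computing entropies in dits:
H(P) = 0.4743
H(Q) = 0.4748

Distribution Q has higher entropy.

Intuition: The distribution closer to uniform (more spread out) has higher entropy.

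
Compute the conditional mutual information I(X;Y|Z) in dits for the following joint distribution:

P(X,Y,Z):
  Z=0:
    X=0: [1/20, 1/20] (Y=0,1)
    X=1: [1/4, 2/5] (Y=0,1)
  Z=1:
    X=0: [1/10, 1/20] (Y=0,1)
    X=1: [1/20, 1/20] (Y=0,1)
0.0025 dits

Conditional mutual information: I(X;Y|Z) = H(X|Z) + H(Y|Z) - H(X,Y|Z)

H(Z) = 0.2442
H(X,Z) = 0.4452 → H(X|Z) = 0.2010
H(Y,Z) = 0.5365 → H(Y|Z) = 0.2923
H(X,Y,Z) = 0.7349 → H(X,Y|Z) = 0.4907

I(X;Y|Z) = 0.2010 + 0.2923 - 0.4907 = 0.0025 dits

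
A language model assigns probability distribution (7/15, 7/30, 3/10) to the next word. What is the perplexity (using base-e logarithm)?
2.8761

Perplexity is e^H (or exp(H) for natural log).

First, H = -Σ p log p = 1.0564 nats
Perplexity = e^1.0564 = 2.8761

Interpretation: The model's uncertainty is equivalent to choosing uniformly among 2.9 options.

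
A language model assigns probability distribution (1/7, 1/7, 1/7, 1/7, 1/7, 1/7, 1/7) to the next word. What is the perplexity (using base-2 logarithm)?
7.0000

Perplexity is 2^H (or exp(H) for natural log).

First, H = -Σ p log p = 2.8074 bits
Perplexity = 2^2.8074 = 7.0000

Interpretation: The model's uncertainty is equivalent to choosing uniformly among 7.0 options.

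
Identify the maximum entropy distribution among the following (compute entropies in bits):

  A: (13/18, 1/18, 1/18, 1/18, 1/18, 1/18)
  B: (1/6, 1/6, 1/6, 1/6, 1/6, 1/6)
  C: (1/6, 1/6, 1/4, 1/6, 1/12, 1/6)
B

For a discrete distribution over n outcomes, entropy is maximized by the uniform distribution.

Computing entropies:
H(A) = 1.4974 bits
H(B) = 2.5850 bits
H(C) = 2.5221 bits

The uniform distribution (where all probabilities equal 1/6) achieves the maximum entropy of log_2(6) = 2.5850 bits.

Distribution B has the highest entropy.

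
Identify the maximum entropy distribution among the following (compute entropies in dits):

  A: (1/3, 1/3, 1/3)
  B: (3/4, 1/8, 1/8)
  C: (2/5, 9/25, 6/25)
A

For a discrete distribution over n outcomes, entropy is maximized by the uniform distribution.

Computing entropies:
H(A) = 0.4771 dits
H(B) = 0.3195 dits
H(C) = 0.4677 dits

The uniform distribution (where all probabilities equal 1/3) achieves the maximum entropy of log_10(3) = 0.4771 dits.

Distribution A has the highest entropy.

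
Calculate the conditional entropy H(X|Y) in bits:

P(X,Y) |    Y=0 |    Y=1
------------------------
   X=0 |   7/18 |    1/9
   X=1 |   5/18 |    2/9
0.9593 bits

Using the chain rule: H(X|Y) = H(X,Y) - H(Y)

First, compute H(X,Y) = 1.8776 bits

Marginal P(Y) = (2/3, 1/3)
H(Y) = 0.9183 bits

H(X|Y) = H(X,Y) - H(Y) = 1.8776 - 0.9183 = 0.9593 bits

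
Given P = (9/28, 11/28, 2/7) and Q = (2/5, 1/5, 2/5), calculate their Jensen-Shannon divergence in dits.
0.0099 dits

Jensen-Shannon divergence is:
JSD(P||Q) = 0.5 × D_KL(P||M) + 0.5 × D_KL(Q||M)
where M = 0.5 × (P + Q) is the mixture distribution.

M = 0.5 × (9/28, 11/28, 2/7) + 0.5 × (2/5, 1/5, 2/5) = (0.360714, 0.296429, 12/35)

D_KL(P||M) = 0.0093 dits
D_KL(Q||M) = 0.0106 dits

JSD(P||Q) = 0.5 × 0.0093 + 0.5 × 0.0106 = 0.0099 dits

Unlike KL divergence, JSD is symmetric and bounded: 0 ≤ JSD ≤ log(2).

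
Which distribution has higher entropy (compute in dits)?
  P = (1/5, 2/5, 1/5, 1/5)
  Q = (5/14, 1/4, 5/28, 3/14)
Q

Computing entropies in dits:
H(P) = 0.5786
H(Q) = 0.5872

Distribution Q has higher entropy.

Intuition: The distribution closer to uniform (more spread out) has higher entropy.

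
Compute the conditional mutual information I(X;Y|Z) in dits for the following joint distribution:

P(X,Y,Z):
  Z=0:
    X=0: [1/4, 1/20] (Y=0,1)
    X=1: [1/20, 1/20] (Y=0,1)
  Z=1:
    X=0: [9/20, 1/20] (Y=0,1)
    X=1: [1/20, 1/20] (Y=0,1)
0.0256 dits

Conditional mutual information: I(X;Y|Z) = H(X|Z) + H(Y|Z) - H(X,Y|Z)

H(Z) = 0.2923
H(X,Z) = 0.5074 → H(X|Z) = 0.2151
H(Y,Z) = 0.5074 → H(Y|Z) = 0.2151
H(X,Y,Z) = 0.6969 → H(X,Y|Z) = 0.4046

I(X;Y|Z) = 0.2151 + 0.2151 - 0.4046 = 0.0256 dits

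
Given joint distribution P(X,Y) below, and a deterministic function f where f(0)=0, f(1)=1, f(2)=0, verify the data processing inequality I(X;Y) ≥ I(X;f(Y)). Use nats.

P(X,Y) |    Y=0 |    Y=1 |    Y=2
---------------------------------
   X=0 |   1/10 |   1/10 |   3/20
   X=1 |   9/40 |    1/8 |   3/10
I(X;Y) = 0.0058, I(X;f(Y)) = 0.0056, inequality holds: 0.0058 ≥ 0.0056

Data Processing Inequality: For any Markov chain X → Y → Z, we have I(X;Y) ≥ I(X;Z).

Here Z = f(Y) is a deterministic function of Y, forming X → Y → Z.

Original I(X;Y) = 0.0058 nats

After applying f:
P(X,Z) where Z=f(Y):
- P(X,Z=0) = P(X,Y=0) + P(X,Y=2)
- P(X,Z=1) = P(X,Y=1)

I(X;Z) = I(X;f(Y)) = 0.0056 nats

Verification: 0.0058 ≥ 0.0056 ✓

Information cannot be created by processing; the function f can only lose information about X.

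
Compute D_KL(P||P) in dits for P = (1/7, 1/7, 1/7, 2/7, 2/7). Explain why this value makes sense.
0.0000 dits

KL divergence satisfies the Gibbs inequality: D_KL(P||Q) ≥ 0 for all distributions P, Q.

D_KL(P||Q) = Σ p(x) log(p(x)/q(x))
Each term is p(x) × log_10(p(x)/p(x)) = p(x) × log_10(1) = 0, so the sum is 0.
D_KL(P||Q) = 0.0000 dits

When P = Q, the KL divergence is exactly 0, as there is no 'divergence' between identical distributions.

This non-negativity is a fundamental property: relative entropy cannot be negative because it measures how different Q is from P.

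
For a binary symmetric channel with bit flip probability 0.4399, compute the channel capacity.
0.0104 bits

For a binary symmetric channel (BSC) with error probability p:
Capacity C = 1 - H(p) bits per symbol

where H(p) = -p log₂(p) - (1-p) log₂(1-p) is the binary entropy function.

H(0.4399) = 0.9896 bits
C = 1 - 0.9896 = 0.0104 bits per symbol

This means we can reliably transmit up to 0.0104 bits of information per channel use.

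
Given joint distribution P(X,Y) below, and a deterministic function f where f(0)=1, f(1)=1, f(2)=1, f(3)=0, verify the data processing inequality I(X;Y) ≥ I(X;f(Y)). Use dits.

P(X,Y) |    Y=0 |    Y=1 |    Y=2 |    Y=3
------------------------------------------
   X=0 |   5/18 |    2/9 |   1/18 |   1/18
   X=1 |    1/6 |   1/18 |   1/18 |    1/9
I(X;Y) = 0.0226, I(X;f(Y)) = 0.0138, inequality holds: 0.0226 ≥ 0.0138

Data Processing Inequality: For any Markov chain X → Y → Z, we have I(X;Y) ≥ I(X;Z).

Here Z = f(Y) is a deterministic function of Y, forming X → Y → Z.

Original I(X;Y) = 0.0226 dits

After applying f:
P(X,Z) where Z=f(Y):
- P(X,Z=0) = P(X,Y=3)
- P(X,Z=1) = P(X,Y=0) + P(X,Y=1) + P(X,Y=2)

I(X;Z) = I(X;f(Y)) = 0.0138 dits

Verification: 0.0226 ≥ 0.0138 ✓

Information cannot be created by processing; the function f can only lose information about X.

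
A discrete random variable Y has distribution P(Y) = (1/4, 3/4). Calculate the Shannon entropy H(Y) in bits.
0.8113 bits

Shannon entropy is H(X) = -Σ p(x) log p(x).

For P = (1/4, 3/4):
H = -1/4 × log_2(1/4) -3/4 × log_2(3/4)
H = 0.8113 bits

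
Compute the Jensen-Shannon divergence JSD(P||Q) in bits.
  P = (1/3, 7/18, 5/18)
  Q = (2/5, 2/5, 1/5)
0.0068 bits

Jensen-Shannon divergence is:
JSD(P||Q) = 0.5 × D_KL(P||M) + 0.5 × D_KL(Q||M)
where M = 0.5 × (P + Q) is the mixture distribution.

M = 0.5 × (1/3, 7/18, 5/18) + 0.5 × (2/5, 2/5, 1/5) = (11/30, 0.394444, 0.238889)

D_KL(P||M) = 0.0066 bits
D_KL(Q||M) = 0.0070 bits

JSD(P||Q) = 0.5 × 0.0066 + 0.5 × 0.0070 = 0.0068 bits

Unlike KL divergence, JSD is symmetric and bounded: 0 ≤ JSD ≤ log(2).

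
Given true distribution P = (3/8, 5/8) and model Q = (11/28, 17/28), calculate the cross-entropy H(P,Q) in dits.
0.2876 dits

Cross-entropy: H(P,Q) = -Σ p(x) log q(x)

Alternatively: H(P,Q) = H(P) + D_KL(P||Q)
H(P) = 0.2873 dits
D_KL(P||Q) = 0.0003 dits

H(P,Q) = 0.2873 + 0.0003 = 0.2876 dits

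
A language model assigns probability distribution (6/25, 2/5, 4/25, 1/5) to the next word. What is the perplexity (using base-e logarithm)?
3.7589

Perplexity is e^H (or exp(H) for natural log).

First, H = -Σ p log p = 1.3241 nats
Perplexity = e^1.3241 = 3.7589

Interpretation: The model's uncertainty is equivalent to choosing uniformly among 3.8 options.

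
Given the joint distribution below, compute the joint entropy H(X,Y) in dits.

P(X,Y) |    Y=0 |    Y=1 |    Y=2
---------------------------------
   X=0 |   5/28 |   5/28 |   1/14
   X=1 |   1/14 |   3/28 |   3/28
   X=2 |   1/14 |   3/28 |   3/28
0.9285 dits

Joint entropy is H(X,Y) = -Σ_{x,y} p(x,y) log p(x,y).

Summing over all non-zero entries:
H(X,Y) = -[5/28·log_10(5/28) + 5/28·log_10(5/28) + 1/14·log_10(1/14) + 1/14·log_10(1/14) + 3/28·log_10(3/28) + 3/28·log_10(3/28) + 1/14·log_10(1/14) + 3/28·log_10(3/28) + 3/28·log_10(3/28)]
H(X,Y) = 0.9285 dits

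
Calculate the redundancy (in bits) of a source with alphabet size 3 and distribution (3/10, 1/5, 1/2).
0.0995 bits

Redundancy measures how far a source is from maximum entropy:
R = H_max - H(X)

Maximum entropy for 3 symbols: H_max = log_2(3) = 1.5850 bits
Actual entropy: H(X) = 1.4855 bits
Redundancy: R = 1.5850 - 1.4855 = 0.0995 bits

This redundancy represents potential for compression: the source could be compressed by 0.0995 bits per symbol.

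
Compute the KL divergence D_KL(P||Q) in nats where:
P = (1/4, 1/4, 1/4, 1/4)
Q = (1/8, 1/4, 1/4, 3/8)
0.0719 nats

KL divergence: D_KL(P||Q) = Σ p(x) log(p(x)/q(x))

Computing term by term:
  x=0: 1/4 × log_e[(1/4)/(1/8)] = 1/4 × 0.6931 = 0.1733
  x=1: 1/4 × log_e[(1/4)/(1/4)] = 1/4 × 0.0000 = 0.0000
  x=2: 1/4 × log_e[(1/4)/(1/4)] = 1/4 × 0.0000 = 0.0000
  x=3: 1/4 × log_e[(1/4)/(3/8)] = 1/4 × -0.4055 = -0.1014

D_KL(P||Q) = 0.0719 nats

Note: KL divergence is always non-negative and equals 0 iff P = Q.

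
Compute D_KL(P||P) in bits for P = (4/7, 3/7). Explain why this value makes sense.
0.0000 bits

KL divergence satisfies the Gibbs inequality: D_KL(P||Q) ≥ 0 for all distributions P, Q.

D_KL(P||Q) = Σ p(x) log(p(x)/q(x))
Each term is p(x) × log_2(p(x)/p(x)) = p(x) × log_2(1) = 0, so the sum is 0.
D_KL(P||Q) = 0.0000 bits

When P = Q, the KL divergence is exactly 0, as there is no 'divergence' between identical distributions.

This non-negativity is a fundamental property: relative entropy cannot be negative because it measures how different Q is from P.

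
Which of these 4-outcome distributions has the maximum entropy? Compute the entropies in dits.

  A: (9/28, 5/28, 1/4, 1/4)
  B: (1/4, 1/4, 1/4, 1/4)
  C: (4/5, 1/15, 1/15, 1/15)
B

For a discrete distribution over n outcomes, entropy is maximized by the uniform distribution.

Computing entropies:
H(A) = 0.5931 dits
H(B) = 0.6021 dits
H(C) = 0.3127 dits

The uniform distribution (where all probabilities equal 1/4) achieves the maximum entropy of log_10(4) = 0.6021 dits.

Distribution B has the highest entropy.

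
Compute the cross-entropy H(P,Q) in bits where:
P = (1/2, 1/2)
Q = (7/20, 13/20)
1.0680 bits

Cross-entropy: H(P,Q) = -Σ p(x) log q(x)

Alternatively: H(P,Q) = H(P) + D_KL(P||Q)
H(P) = 1.0000 bits
D_KL(P||Q) = 0.0680 bits

H(P,Q) = 1.0000 + 0.0680 = 1.0680 bits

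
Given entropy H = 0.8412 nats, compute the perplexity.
2.3191

Perplexity is e^H (or exp(H) for natural log).

H = 0.8412 nats
Perplexity = e^0.8412 = 2.3191

Interpretation: The model's uncertainty is equivalent to choosing uniformly among 2.3 options.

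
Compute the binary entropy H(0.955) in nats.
0.1835 nats

The binary entropy function is:
H(p) = -p log(p) - (1-p) log(1-p)

H(0.955) = -0.955 × log_e(0.955) - 0.045 × log_e(0.045)
H(0.955) = 0.1835 nats

Note: Binary entropy is maximized at p=0.5 (H=1 bit) and minimized at p=0 or p=1 (H=0).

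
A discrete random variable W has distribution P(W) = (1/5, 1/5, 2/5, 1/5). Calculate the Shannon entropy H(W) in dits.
0.5786 dits

Shannon entropy is H(X) = -Σ p(x) log p(x).

For P = (1/5, 1/5, 2/5, 1/5):
H = -1/5 × log_10(1/5) -1/5 × log_10(1/5) -2/5 × log_10(2/5) -1/5 × log_10(1/5)
H = 0.5786 dits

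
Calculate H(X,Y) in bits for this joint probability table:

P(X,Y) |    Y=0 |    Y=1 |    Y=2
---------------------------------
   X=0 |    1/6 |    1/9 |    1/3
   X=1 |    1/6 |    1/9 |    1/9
2.4466 bits

Joint entropy is H(X,Y) = -Σ_{x,y} p(x,y) log p(x,y).

Summing over all non-zero entries:
H(X,Y) = -[1/6·log_2(1/6) + 1/9·log_2(1/9) + 1/3·log_2(1/3) + 1/6·log_2(1/6) + 1/9·log_2(1/9) + 1/9·log_2(1/9)]
H(X,Y) = 2.4466 bits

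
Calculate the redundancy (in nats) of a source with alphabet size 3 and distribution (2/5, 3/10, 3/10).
0.0097 nats

Redundancy measures how far a source is from maximum entropy:
R = H_max - H(X)

Maximum entropy for 3 symbols: H_max = log_e(3) = 1.0986 nats
Actual entropy: H(X) = 1.0889 nats
Redundancy: R = 1.0986 - 1.0889 = 0.0097 nats

This redundancy represents potential for compression: the source could be compressed by 0.0097 nats per symbol.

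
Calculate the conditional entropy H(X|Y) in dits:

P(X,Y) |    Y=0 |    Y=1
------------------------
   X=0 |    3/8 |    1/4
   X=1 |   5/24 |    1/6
0.2869 dits

Using the chain rule: H(X|Y) = H(X,Y) - H(Y)

First, compute H(X,Y) = 0.5819 dits

Marginal P(Y) = (7/12, 5/12)
H(Y) = 0.2950 dits

H(X|Y) = H(X,Y) - H(Y) = 0.5819 - 0.2950 = 0.2869 dits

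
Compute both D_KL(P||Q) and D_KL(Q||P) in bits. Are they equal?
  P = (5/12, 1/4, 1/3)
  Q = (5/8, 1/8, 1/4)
D_KL(P||Q) = 0.1446, D_KL(Q||P) = 0.1368

KL divergence is not symmetric: D_KL(P||Q) ≠ D_KL(Q||P) in general.

D_KL(P||Q) = 0.1446 bits
D_KL(Q||P) = 0.1368 bits

No, they are not equal!

This asymmetry is why KL divergence is not a true distance metric.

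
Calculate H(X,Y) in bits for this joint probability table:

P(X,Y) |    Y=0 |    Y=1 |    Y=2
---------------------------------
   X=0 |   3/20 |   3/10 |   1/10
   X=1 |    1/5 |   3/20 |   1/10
2.4710 bits

Joint entropy is H(X,Y) = -Σ_{x,y} p(x,y) log p(x,y).

Summing over all non-zero entries:
H(X,Y) = -[3/20·log_2(3/20) + 3/10·log_2(3/10) + 1/10·log_2(1/10) + 1/5·log_2(1/5) + 3/20·log_2(3/20) + 1/10·log_2(1/10)]
H(X,Y) = 2.4710 bits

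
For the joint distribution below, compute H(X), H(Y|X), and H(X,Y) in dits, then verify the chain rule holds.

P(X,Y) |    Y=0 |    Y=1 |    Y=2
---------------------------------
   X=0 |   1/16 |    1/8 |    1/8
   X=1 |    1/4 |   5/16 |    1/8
H(X,Y) = 0.7223, H(X) = 0.2697, H(Y|X) = 0.4526 (all in dits)

Chain rule: H(X,Y) = H(X) + H(Y|X)

Left side — joint entropy directly:
H(X,Y) = -Σ p(x,y) log p(x,y) = 0.7223 dits

Right side — compute H(Y|X) from the conditional distributions:
P(X) = (5/16, 11/16), so H(X) = 0.2697 dits
H(Y|X) = Σ_x P(X=x) · H(Y|X=x):
  P(Y|X=0) = (1/5, 2/5, 2/5), H(Y|X=0) = 0.4581, weight P(X=0) = 5/16
  P(Y|X=1) = (4/11, 5/11, 2/11), H(Y|X=1) = 0.4500, weight P(X=1) = 11/16
H(Y|X) = 0.4526 dits

H(X) + H(Y|X) = 0.2697 + 0.4526 = 0.7223 dits

Both sides equal 0.7223 dits. ✓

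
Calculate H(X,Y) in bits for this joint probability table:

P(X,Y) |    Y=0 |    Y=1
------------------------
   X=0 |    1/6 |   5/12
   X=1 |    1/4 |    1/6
1.8879 bits

Joint entropy is H(X,Y) = -Σ_{x,y} p(x,y) log p(x,y).

Summing over all non-zero entries:
H(X,Y) = -[1/6·log_2(1/6) + 5/12·log_2(5/12) + 1/4·log_2(1/4) + 1/6·log_2(1/6)]
H(X,Y) = 1.8879 bits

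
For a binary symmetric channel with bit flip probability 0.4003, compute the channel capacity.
0.0289 bits

For a binary symmetric channel (BSC) with error probability p:
Capacity C = 1 - H(p) bits per symbol

where H(p) = -p log₂(p) - (1-p) log₂(1-p) is the binary entropy function.

H(0.4003) = 0.9711 bits
C = 1 - 0.9711 = 0.0289 bits per symbol

This means we can reliably transmit up to 0.0289 bits of information per channel use.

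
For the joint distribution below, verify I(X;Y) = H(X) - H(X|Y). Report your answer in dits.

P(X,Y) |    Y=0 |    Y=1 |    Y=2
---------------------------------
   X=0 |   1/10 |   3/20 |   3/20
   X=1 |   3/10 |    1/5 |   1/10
I(X;Y) = 0.0177 dits

Mutual information has multiple equivalent forms:
- I(X;Y) = H(X) - H(X|Y)
- I(X;Y) = H(Y) - H(Y|X)
- I(X;Y) = H(X) + H(Y) - H(X,Y)

Computing all quantities:
H(X) = 0.2923, H(Y) = 0.4693, H(X,Y) = 0.7438
H(X|Y) = 0.2746, H(Y|X) = 0.4515

Verification:
H(X) - H(X|Y) = 0.2923 - 0.2746 = 0.0177
H(Y) - H(Y|X) = 0.4693 - 0.4515 = 0.0177
H(X) + H(Y) - H(X,Y) = 0.2923 + 0.4693 - 0.7438 = 0.0177

All forms give I(X;Y) = 0.0177 dits. ✓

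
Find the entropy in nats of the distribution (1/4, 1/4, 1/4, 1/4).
1.3863 nats

Shannon entropy is H(X) = -Σ p(x) log p(x).

For P = (1/4, 1/4, 1/4, 1/4):
H = -1/4 × log_e(1/4) -1/4 × log_e(1/4) -1/4 × log_e(1/4) -1/4 × log_e(1/4)
H = 1.3863 nats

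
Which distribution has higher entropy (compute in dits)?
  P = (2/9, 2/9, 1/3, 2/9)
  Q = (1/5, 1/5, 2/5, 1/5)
P

Computing entropies in dits:
H(P) = 0.5945
H(Q) = 0.5786

Distribution P has higher entropy.

Intuition: The distribution closer to uniform (more spread out) has higher entropy.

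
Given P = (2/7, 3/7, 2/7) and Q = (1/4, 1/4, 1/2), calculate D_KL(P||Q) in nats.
0.1093 nats

KL divergence: D_KL(P||Q) = Σ p(x) log(p(x)/q(x))

Computing term by term:
  x=0: 2/7 × log_e[(2/7)/(1/4)] = 2/7 × 0.1335 = 0.0382
  x=1: 3/7 × log_e[(3/7)/(1/4)] = 3/7 × 0.5390 = 0.2310
  x=2: 2/7 × log_e[(2/7)/(1/2)] = 2/7 × -0.5596 = -0.1599

D_KL(P||Q) = 0.1093 nats

Note: KL divergence is always non-negative and equals 0 iff P = Q.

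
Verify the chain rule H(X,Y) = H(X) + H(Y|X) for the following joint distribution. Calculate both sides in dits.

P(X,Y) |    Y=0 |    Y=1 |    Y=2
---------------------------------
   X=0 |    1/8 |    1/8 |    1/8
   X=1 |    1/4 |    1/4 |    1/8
H(X,Y) = 0.7526, H(X) = 0.2873, H(Y|X) = 0.4653 (all in dits)

Chain rule: H(X,Y) = H(X) + H(Y|X)

Left side — joint entropy directly:
H(X,Y) = -Σ p(x,y) log p(x,y) = 0.7526 dits

Right side — compute H(Y|X) from the conditional distributions:
P(X) = (3/8, 5/8), so H(X) = 0.2873 dits
H(Y|X) = Σ_x P(X=x) · H(Y|X=x):
  P(Y|X=0) = (1/3, 1/3, 1/3), H(Y|X=0) = 0.4771, weight P(X=0) = 3/8
  P(Y|X=1) = (2/5, 2/5, 1/5), H(Y|X=1) = 0.4581, weight P(X=1) = 5/8
H(Y|X) = 0.4653 dits

H(X) + H(Y|X) = 0.2873 + 0.4653 = 0.7526 dits

Both sides equal 0.7526 dits. ✓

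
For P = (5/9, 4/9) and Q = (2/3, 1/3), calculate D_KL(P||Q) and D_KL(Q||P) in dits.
D_KL(P||Q) = 0.0115, D_KL(Q||P) = 0.0111

KL divergence is not symmetric: D_KL(P||Q) ≠ D_KL(Q||P) in general.

D_KL(P||Q) = 0.0115 dits
D_KL(Q||P) = 0.0111 dits

No, they are not equal!

This asymmetry is why KL divergence is not a true distance metric.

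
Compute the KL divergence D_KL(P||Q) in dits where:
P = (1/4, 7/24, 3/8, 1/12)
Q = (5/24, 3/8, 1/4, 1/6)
0.0289 dits

KL divergence: D_KL(P||Q) = Σ p(x) log(p(x)/q(x))

Computing term by term:
  x=0: 1/4 × log_10[(1/4)/(5/24)] = 1/4 × 0.0792 = 0.0198
  x=1: 7/24 × log_10[(7/24)/(3/8)] = 7/24 × -0.1091 = -0.0318
  x=2: 3/8 × log_10[(3/8)/(1/4)] = 3/8 × 0.1761 = 0.0660
  x=3: 1/12 × log_10[(1/12)/(1/6)] = 1/12 × -0.3010 = -0.0251

D_KL(P||Q) = 0.0289 dits

Note: KL divergence is always non-negative and equals 0 iff P = Q.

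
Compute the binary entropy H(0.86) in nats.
0.4050 nats

The binary entropy function is:
H(p) = -p log(p) - (1-p) log(1-p)

H(0.86) = -0.86 × log_e(0.86) - 0.14 × log_e(0.14)
H(0.86) = 0.4050 nats

Note: Binary entropy is maximized at p=0.5 (H=1 bit) and minimized at p=0 or p=1 (H=0).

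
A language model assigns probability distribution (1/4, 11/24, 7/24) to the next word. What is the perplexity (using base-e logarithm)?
2.8966

Perplexity is e^H (or exp(H) for natural log).

First, H = -Σ p log p = 1.0635 nats
Perplexity = e^1.0635 = 2.8966

Interpretation: The model's uncertainty is equivalent to choosing uniformly among 2.9 options.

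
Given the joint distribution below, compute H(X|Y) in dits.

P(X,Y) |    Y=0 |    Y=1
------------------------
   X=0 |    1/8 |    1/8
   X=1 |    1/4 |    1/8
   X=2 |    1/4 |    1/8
0.4653 dits

Using the chain rule: H(X|Y) = H(X,Y) - H(Y)

First, compute H(X,Y) = 0.7526 dits

Marginal P(Y) = (5/8, 3/8)
H(Y) = 0.2873 dits

H(X|Y) = H(X,Y) - H(Y) = 0.7526 - 0.2873 = 0.4653 dits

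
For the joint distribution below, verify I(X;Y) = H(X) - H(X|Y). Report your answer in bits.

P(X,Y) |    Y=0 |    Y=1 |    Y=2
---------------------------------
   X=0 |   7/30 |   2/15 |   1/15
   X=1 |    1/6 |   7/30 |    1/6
I(X;Y) = 0.0471 bits

Mutual information has multiple equivalent forms:
- I(X;Y) = H(X) - H(X|Y)
- I(X;Y) = H(Y) - H(Y|X)
- I(X;Y) = H(X) + H(Y) - H(X,Y)

Computing all quantities:
H(X) = 0.9871, H(Y) = 1.5494, H(X,Y) = 2.4895
H(X|Y) = 0.9401, H(Y|X) = 1.5023

Verification:
H(X) - H(X|Y) = 0.9871 - 0.9401 = 0.0471
H(Y) - H(Y|X) = 1.5494 - 1.5023 = 0.0471
H(X) + H(Y) - H(X,Y) = 0.9871 + 1.5494 - 2.4895 = 0.0471

All forms give I(X;Y) = 0.0471 bits. ✓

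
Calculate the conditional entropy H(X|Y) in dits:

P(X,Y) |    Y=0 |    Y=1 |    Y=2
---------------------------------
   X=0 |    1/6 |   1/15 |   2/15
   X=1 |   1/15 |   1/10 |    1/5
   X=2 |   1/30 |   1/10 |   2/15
0.4483 dits

Using the chain rule: H(X|Y) = H(X,Y) - H(Y)

First, compute H(X,Y) = 0.9089 dits

Marginal P(Y) = (4/15, 4/15, 7/15)
H(Y) = 0.4606 dits

H(X|Y) = H(X,Y) - H(Y) = 0.9089 - 0.4606 = 0.4483 dits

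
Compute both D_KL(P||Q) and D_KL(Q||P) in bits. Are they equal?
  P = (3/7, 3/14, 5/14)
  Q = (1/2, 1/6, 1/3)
D_KL(P||Q) = 0.0179, D_KL(Q||P) = 0.0176

KL divergence is not symmetric: D_KL(P||Q) ≠ D_KL(Q||P) in general.

D_KL(P||Q) = 0.0179 bits
D_KL(Q||P) = 0.0176 bits

No, they are not equal!

This asymmetry is why KL divergence is not a true distance metric.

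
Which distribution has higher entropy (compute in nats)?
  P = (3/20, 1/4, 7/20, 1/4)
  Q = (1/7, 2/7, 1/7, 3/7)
P

Computing entropies in nats:
H(P) = 1.3452
H(Q) = 1.2770

Distribution P has higher entropy.

Intuition: The distribution closer to uniform (more spread out) has higher entropy.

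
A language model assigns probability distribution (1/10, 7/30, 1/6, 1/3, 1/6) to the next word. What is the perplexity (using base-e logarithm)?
4.6334

Perplexity is e^H (or exp(H) for natural log).

First, H = -Σ p log p = 1.5333 nats
Perplexity = e^1.5333 = 4.6334

Interpretation: The model's uncertainty is equivalent to choosing uniformly among 4.6 options.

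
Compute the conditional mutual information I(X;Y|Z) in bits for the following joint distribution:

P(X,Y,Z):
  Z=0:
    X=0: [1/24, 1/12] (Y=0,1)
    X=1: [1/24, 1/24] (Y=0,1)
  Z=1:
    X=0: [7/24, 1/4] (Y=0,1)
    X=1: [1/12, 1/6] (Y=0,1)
0.0253 bits

Conditional mutual information: I(X;Y|Z) = H(X|Z) + H(Y|Z) - H(X,Y|Z)

H(Z) = 0.7383
H(X,Z) = 1.6529 → H(X|Z) = 0.9146
H(Y,Z) = 1.7307 → H(Y|Z) = 0.9924
H(X,Y,Z) = 2.6199 → H(X,Y|Z) = 1.8816

I(X;Y|Z) = 0.9146 + 0.9924 - 1.8816 = 0.0253 bits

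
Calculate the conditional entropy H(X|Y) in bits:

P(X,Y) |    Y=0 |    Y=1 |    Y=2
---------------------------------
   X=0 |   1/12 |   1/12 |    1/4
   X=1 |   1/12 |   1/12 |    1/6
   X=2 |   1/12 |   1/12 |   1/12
1.5221 bits

Using the chain rule: H(X|Y) = H(X,Y) - H(Y)

First, compute H(X,Y) = 3.0221 bits

Marginal P(Y) = (1/4, 1/4, 1/2)
H(Y) = 1.5000 bits

H(X|Y) = H(X,Y) - H(Y) = 3.0221 - 1.5000 = 1.5221 bits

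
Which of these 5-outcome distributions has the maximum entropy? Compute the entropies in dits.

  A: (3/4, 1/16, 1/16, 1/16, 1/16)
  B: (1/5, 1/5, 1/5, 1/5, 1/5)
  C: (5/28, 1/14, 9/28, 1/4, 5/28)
B

For a discrete distribution over n outcomes, entropy is maximized by the uniform distribution.

Computing entropies:
H(A) = 0.3947 dits
H(B) = 0.6990 dits
H(C) = 0.6580 dits

The uniform distribution (where all probabilities equal 1/5) achieves the maximum entropy of log_10(5) = 0.6990 dits.

Distribution B has the highest entropy.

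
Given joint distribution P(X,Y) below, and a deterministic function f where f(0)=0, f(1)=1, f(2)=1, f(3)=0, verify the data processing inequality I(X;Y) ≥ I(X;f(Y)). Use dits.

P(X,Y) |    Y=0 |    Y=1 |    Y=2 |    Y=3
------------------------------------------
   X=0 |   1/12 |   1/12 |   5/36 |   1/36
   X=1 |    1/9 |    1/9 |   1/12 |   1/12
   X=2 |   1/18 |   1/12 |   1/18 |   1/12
I(X;Y) = 0.0175, I(X;f(Y)) = 0.0055, inequality holds: 0.0175 ≥ 0.0055

Data Processing Inequality: For any Markov chain X → Y → Z, we have I(X;Y) ≥ I(X;Z).

Here Z = f(Y) is a deterministic function of Y, forming X → Y → Z.

Original I(X;Y) = 0.0175 dits

After applying f:
P(X,Z) where Z=f(Y):
- P(X,Z=0) = P(X,Y=0) + P(X,Y=3)
- P(X,Z=1) = P(X,Y=1) + P(X,Y=2)

I(X;Z) = I(X;f(Y)) = 0.0055 dits

Verification: 0.0175 ≥ 0.0055 ✓

Information cannot be created by processing; the function f can only lose information about X.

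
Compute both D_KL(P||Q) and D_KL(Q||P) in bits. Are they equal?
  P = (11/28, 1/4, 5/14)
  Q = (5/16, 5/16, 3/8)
D_KL(P||Q) = 0.0241, D_KL(Q||P) = 0.0238

KL divergence is not symmetric: D_KL(P||Q) ≠ D_KL(Q||P) in general.

D_KL(P||Q) = 0.0241 bits
D_KL(Q||P) = 0.0238 bits

No, they are not equal!

This asymmetry is why KL divergence is not a true distance metric.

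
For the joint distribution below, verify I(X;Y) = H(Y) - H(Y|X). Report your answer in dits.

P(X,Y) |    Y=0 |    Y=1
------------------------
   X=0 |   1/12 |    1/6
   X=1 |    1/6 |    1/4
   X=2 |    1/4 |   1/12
I(X;Y) = 0.0287 dits

Mutual information has multiple equivalent forms:
- I(X;Y) = H(X) - H(X|Y)
- I(X;Y) = H(Y) - H(Y|X)
- I(X;Y) = H(X) + H(Y) - H(X,Y)

Computing all quantities:
H(X) = 0.4680, H(Y) = 0.3010, H(X,Y) = 0.7403
H(X|Y) = 0.4392, H(Y|X) = 0.2723

Verification:
H(X) - H(X|Y) = 0.4680 - 0.4392 = 0.0287
H(Y) - H(Y|X) = 0.3010 - 0.2723 = 0.0287
H(X) + H(Y) - H(X,Y) = 0.4680 + 0.3010 - 0.7403 = 0.0287

All forms give I(X;Y) = 0.0287 dits. ✓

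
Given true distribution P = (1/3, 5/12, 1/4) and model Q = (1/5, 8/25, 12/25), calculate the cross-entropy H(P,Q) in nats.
1.1947 nats

Cross-entropy: H(P,Q) = -Σ p(x) log q(x)

Alternatively: H(P,Q) = H(P) + D_KL(P||Q)
H(P) = 1.0776 nats
D_KL(P||Q) = 0.1172 nats

H(P,Q) = 1.0776 + 0.1172 = 1.1947 nats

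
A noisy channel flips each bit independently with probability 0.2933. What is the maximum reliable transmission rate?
0.1271 bits

For a binary symmetric channel (BSC) with error probability p:
Capacity C = 1 - H(p) bits per symbol

where H(p) = -p log₂(p) - (1-p) log₂(1-p) is the binary entropy function.

H(0.2933) = 0.8729 bits
C = 1 - 0.8729 = 0.1271 bits per symbol

This means we can reliably transmit up to 0.1271 bits of information per channel use.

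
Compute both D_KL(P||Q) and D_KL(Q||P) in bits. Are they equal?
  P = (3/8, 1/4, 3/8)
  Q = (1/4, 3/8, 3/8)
D_KL(P||Q) = 0.0731, D_KL(Q||P) = 0.0731

KL divergence is not symmetric: D_KL(P||Q) ≠ D_KL(Q||P) in general.

D_KL(P||Q) = 0.0731 bits
D_KL(Q||P) = 0.0731 bits

In this case they happen to be equal (to 4 decimal places).

This asymmetry is why KL divergence is not a true distance metric.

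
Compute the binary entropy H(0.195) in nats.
0.4934 nats

The binary entropy function is:
H(p) = -p log(p) - (1-p) log(1-p)

H(0.195) = -0.195 × log_e(0.195) - 0.805 × log_e(0.805)
H(0.195) = 0.4934 nats

Note: Binary entropy is maximized at p=0.5 (H=1 bit) and minimized at p=0 or p=1 (H=0).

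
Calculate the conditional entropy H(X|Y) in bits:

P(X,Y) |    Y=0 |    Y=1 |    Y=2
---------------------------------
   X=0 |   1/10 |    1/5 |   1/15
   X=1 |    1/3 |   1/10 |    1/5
0.8295 bits

Using the chain rule: H(X|Y) = H(X,Y) - H(Y)

First, compute H(X,Y) = 2.3819 bits

Marginal P(Y) = (13/30, 3/10, 4/15)
H(Y) = 1.5524 bits

H(X|Y) = H(X,Y) - H(Y) = 2.3819 - 1.5524 = 0.8295 bits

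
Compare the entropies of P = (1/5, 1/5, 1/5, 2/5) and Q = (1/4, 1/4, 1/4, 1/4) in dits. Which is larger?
Q

Computing entropies in dits:
H(P) = 0.5786
H(Q) = 0.6021

Distribution Q has higher entropy.

Intuition: The distribution closer to uniform (more spread out) has higher entropy.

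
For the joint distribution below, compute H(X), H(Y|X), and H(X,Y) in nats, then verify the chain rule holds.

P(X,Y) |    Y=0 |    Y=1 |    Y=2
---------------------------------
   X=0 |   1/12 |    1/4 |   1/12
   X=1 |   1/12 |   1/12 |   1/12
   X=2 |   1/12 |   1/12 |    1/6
H(X,Y) = 2.0947, H(X) = 1.0776, H(Y|X) = 1.0172 (all in nats)

Chain rule: H(X,Y) = H(X) + H(Y|X)

Left side — joint entropy directly:
H(X,Y) = -Σ p(x,y) log p(x,y) = 2.0947 nats

Right side — compute H(Y|X) from the conditional distributions:
P(X) = (5/12, 1/4, 1/3), so H(X) = 1.0776 nats
H(Y|X) = Σ_x P(X=x) · H(Y|X=x):
  P(Y|X=0) = (1/5, 3/5, 1/5), H(Y|X=0) = 0.9503, weight P(X=0) = 5/12
  P(Y|X=1) = (1/3, 1/3, 1/3), H(Y|X=1) = 1.0986, weight P(X=1) = 1/4
  P(Y|X=2) = (1/4, 1/4, 1/2), H(Y|X=2) = 1.0397, weight P(X=2) = 1/3
H(Y|X) = 1.0172 nats

H(X) + H(Y|X) = 1.0776 + 1.0172 = 2.0947 nats

Both sides equal 2.0947 nats. ✓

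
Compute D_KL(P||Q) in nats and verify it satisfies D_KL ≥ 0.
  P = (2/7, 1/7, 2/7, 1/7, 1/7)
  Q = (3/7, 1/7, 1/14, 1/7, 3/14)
0.2223 nats

KL divergence satisfies the Gibbs inequality: D_KL(P||Q) ≥ 0 for all distributions P, Q.

D_KL(P||Q) = Σ p(x) log(p(x)/q(x))
Term by term:
  x=0: 2/7 × log_e[(2/7)/(3/7)] = -0.1158
  x=1: 1/7 × log_e[(1/7)/(1/7)] = 0.0000
  x=2: 2/7 × log_e[(2/7)/(1/14)] = 0.3961
  x=3: 1/7 × log_e[(1/7)/(1/7)] = 0.0000
  x=4: 1/7 × log_e[(1/7)/(3/14)] = -0.0579
D_KL(P||Q) = 0.2223 nats

D_KL(P||Q) = 0.2223 ≥ 0 ✓

This non-negativity is a fundamental property: relative entropy cannot be negative because it measures how different Q is from P.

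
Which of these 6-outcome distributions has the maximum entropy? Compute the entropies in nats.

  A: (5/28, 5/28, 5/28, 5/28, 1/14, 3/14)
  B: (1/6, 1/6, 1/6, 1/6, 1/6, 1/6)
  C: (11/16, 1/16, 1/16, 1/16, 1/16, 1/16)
B

For a discrete distribution over n outcomes, entropy is maximized by the uniform distribution.

Computing entropies:
H(A) = 1.7491 nats
H(B) = 1.7918 nats
H(C) = 1.1240 nats

The uniform distribution (where all probabilities equal 1/6) achieves the maximum entropy of log_e(6) = 1.7918 nats.

Distribution B has the highest entropy.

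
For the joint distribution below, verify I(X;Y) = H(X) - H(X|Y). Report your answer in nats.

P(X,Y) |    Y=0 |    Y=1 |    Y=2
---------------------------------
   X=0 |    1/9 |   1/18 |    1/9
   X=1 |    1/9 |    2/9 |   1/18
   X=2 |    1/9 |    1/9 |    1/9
I(X;Y) = 0.0584 nats

Mutual information has multiple equivalent forms:
- I(X;Y) = H(X) - H(X|Y)
- I(X;Y) = H(Y) - H(Y|X)
- I(X;Y) = H(X) + H(Y) - H(X,Y)

Computing all quantities:
H(X) = 1.0893, H(Y) = 1.0893, H(X,Y) = 2.1202
H(X|Y) = 1.0309, H(Y|X) = 1.0309

Verification:
H(X) - H(X|Y) = 1.0893 - 1.0309 = 0.0584
H(Y) - H(Y|X) = 1.0893 - 1.0309 = 0.0584
H(X) + H(Y) - H(X,Y) = 1.0893 + 1.0893 - 2.1202 = 0.0584

All forms give I(X;Y) = 0.0584 nats. ✓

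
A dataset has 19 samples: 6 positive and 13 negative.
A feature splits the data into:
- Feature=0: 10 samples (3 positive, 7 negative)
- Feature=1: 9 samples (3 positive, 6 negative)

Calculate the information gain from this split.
0.0009 bits

Information Gain = H(Y) - H(Y|Feature)

Before split:
P(positive) = 6/19 = 0.3158
H(Y) = 0.8997 bits

After split:
Feature=0: H = 0.8813 bits (weight = 10/19)
Feature=1: H = 0.9183 bits (weight = 9/19)
H(Y|Feature) = (10/19)×0.8813 + (9/19)×0.9183 = 0.8988 bits

Information Gain = 0.8997 - 0.8988 = 0.0009 bits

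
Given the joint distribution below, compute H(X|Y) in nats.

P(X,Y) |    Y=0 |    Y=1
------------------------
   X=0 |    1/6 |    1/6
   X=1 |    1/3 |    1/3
0.6365 nats

Using the chain rule: H(X|Y) = H(X,Y) - H(Y)

First, compute H(X,Y) = 1.3297 nats

Marginal P(Y) = (1/2, 1/2)
H(Y) = 0.6931 nats

H(X|Y) = H(X,Y) - H(Y) = 1.3297 - 0.6931 = 0.6365 nats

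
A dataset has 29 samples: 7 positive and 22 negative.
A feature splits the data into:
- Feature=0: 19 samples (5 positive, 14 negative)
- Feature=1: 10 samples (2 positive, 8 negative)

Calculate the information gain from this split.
0.0036 bits

Information Gain = H(Y) - H(Y|Feature)

Before split:
P(positive) = 7/29 = 0.2414
H(Y) = 0.7973 bits

After split:
Feature=0: H = 0.8315 bits (weight = 19/29)
Feature=1: H = 0.7219 bits (weight = 10/29)
H(Y|Feature) = (19/29)×0.8315 + (10/29)×0.7219 = 0.7937 bits

Information Gain = 0.7973 - 0.7937 = 0.0036 bits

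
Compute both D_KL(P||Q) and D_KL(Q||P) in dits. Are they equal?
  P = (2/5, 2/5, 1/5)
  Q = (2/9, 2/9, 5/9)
D_KL(P||Q) = 0.1155, D_KL(Q||P) = 0.1330

KL divergence is not symmetric: D_KL(P||Q) ≠ D_KL(Q||P) in general.

D_KL(P||Q) = 0.1155 dits
D_KL(Q||P) = 0.1330 dits

No, they are not equal!

This asymmetry is why KL divergence is not a true distance metric.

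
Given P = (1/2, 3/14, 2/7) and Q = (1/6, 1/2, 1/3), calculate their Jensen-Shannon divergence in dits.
0.0321 dits

Jensen-Shannon divergence is:
JSD(P||Q) = 0.5 × D_KL(P||M) + 0.5 × D_KL(Q||M)
where M = 0.5 × (P + Q) is the mixture distribution.

M = 0.5 × (1/2, 3/14, 2/7) + 0.5 × (1/6, 1/2, 1/3) = (1/3, 5/14, 0.309524)

D_KL(P||M) = 0.0306 dits
D_KL(Q||M) = 0.0336 dits

JSD(P||Q) = 0.5 × 0.0306 + 0.5 × 0.0336 = 0.0321 dits

Unlike KL divergence, JSD is symmetric and bounded: 0 ≤ JSD ≤ log(2).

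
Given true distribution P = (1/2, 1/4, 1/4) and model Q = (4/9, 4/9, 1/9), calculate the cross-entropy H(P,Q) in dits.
0.5027 dits

Cross-entropy: H(P,Q) = -Σ p(x) log q(x)

Alternatively: H(P,Q) = H(P) + D_KL(P||Q)
H(P) = 0.4515 dits
D_KL(P||Q) = 0.0512 dits

H(P,Q) = 0.4515 + 0.0512 = 0.5027 dits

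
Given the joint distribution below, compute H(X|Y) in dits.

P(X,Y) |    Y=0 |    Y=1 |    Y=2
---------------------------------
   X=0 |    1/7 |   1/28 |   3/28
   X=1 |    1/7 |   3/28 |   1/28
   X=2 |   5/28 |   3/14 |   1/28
0.4333 dits

Using the chain rule: H(X|Y) = H(X,Y) - H(Y)

First, compute H(X,Y) = 0.8813 dits

Marginal P(Y) = (13/28, 5/14, 5/28)
H(Y) = 0.4480 dits

H(X|Y) = H(X,Y) - H(Y) = 0.8813 - 0.4480 = 0.4333 dits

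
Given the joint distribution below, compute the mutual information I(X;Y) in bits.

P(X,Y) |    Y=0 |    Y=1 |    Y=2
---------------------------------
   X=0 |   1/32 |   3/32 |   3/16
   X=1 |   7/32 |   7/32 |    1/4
0.0537 bits

Mutual information: I(X;Y) = H(X) + H(Y) - H(X,Y)

Marginals:
P(X) = (5/16, 11/16), H(X) = 0.8960 bits
P(Y) = (1/4, 5/16, 7/16), H(Y) = 1.5462 bits

Joint entropy: H(X,Y) = 2.3885 bits

I(X;Y) = 0.8960 + 1.5462 - 2.3885 = 0.0537 bits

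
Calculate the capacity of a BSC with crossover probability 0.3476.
0.0681 bits

For a binary symmetric channel (BSC) with error probability p:
Capacity C = 1 - H(p) bits per symbol

where H(p) = -p log₂(p) - (1-p) log₂(1-p) is the binary entropy function.

H(0.3476) = 0.9319 bits
C = 1 - 0.9319 = 0.0681 bits per symbol

This means we can reliably transmit up to 0.0681 bits of information per channel use.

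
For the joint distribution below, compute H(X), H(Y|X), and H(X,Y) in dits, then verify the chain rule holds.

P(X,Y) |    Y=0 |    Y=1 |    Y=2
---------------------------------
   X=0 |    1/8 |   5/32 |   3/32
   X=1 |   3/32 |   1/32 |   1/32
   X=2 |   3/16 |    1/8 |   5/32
H(X,Y) = 0.9008, H(X) = 0.4400, H(Y|X) = 0.4609 (all in dits)

Chain rule: H(X,Y) = H(X) + H(Y|X)

Left side — joint entropy directly:
H(X,Y) = -Σ p(x,y) log p(x,y) = 0.9008 dits

Right side — compute H(Y|X) from the conditional distributions:
P(X) = (3/8, 5/32, 15/32), so H(X) = 0.4400 dits
H(Y|X) = Σ_x P(X=x) · H(Y|X=x):
  P(Y|X=0) = (1/3, 5/12, 1/4), H(Y|X=0) = 0.4680, weight P(X=0) = 3/8
  P(Y|X=1) = (3/5, 1/5, 1/5), H(Y|X=1) = 0.4127, weight P(X=1) = 5/32
  P(Y|X=2) = (2/5, 4/15, 1/3), H(Y|X=2) = 0.4713, weight P(X=2) = 15/32
H(Y|X) = 0.4609 dits

H(X) + H(Y|X) = 0.4400 + 0.4609 = 0.9008 dits

Both sides equal 0.9008 dits. ✓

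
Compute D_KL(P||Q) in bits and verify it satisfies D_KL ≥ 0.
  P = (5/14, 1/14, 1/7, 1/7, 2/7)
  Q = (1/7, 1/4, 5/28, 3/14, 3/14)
0.3320 bits

KL divergence satisfies the Gibbs inequality: D_KL(P||Q) ≥ 0 for all distributions P, Q.

D_KL(P||Q) = Σ p(x) log(p(x)/q(x))
Term by term:
  x=0: 5/14 × log_2[(5/14)/(1/7)] = 0.4721
  x=1: 1/14 × log_2[(1/14)/(1/4)] = -0.1291
  x=2: 1/7 × log_2[(1/7)/(5/28)] = -0.0460
  x=3: 1/7 × log_2[(1/7)/(3/14)] = -0.0836
  x=4: 2/7 × log_2[(2/7)/(3/14)] = 0.1186
D_KL(P||Q) = 0.3320 bits

D_KL(P||Q) = 0.3320 ≥ 0 ✓

This non-negativity is a fundamental property: relative entropy cannot be negative because it measures how different Q is from P.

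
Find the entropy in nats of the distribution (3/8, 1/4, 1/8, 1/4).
1.3209 nats

Shannon entropy is H(X) = -Σ p(x) log p(x).

For P = (3/8, 1/4, 1/8, 1/4):
H = -3/8 × log_e(3/8) -1/4 × log_e(1/4) -1/8 × log_e(1/8) -1/4 × log_e(1/4)
H = 1.3209 nats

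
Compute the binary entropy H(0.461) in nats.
0.6901 nats

The binary entropy function is:
H(p) = -p log(p) - (1-p) log(1-p)

H(0.461) = -0.461 × log_e(0.461) - 0.539 × log_e(0.539)
H(0.461) = 0.6901 nats

Note: Binary entropy is maximized at p=0.5 (H=1 bit) and minimized at p=0 or p=1 (H=0).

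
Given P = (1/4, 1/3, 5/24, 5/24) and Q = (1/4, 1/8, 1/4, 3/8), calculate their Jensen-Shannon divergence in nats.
0.0376 nats

Jensen-Shannon divergence is:
JSD(P||Q) = 0.5 × D_KL(P||M) + 0.5 × D_KL(Q||M)
where M = 0.5 × (P + Q) is the mixture distribution.

M = 0.5 × (1/4, 1/3, 5/24, 5/24) + 0.5 × (1/4, 1/8, 1/4, 3/8) = (1/4, 0.229167, 0.229167, 7/24)

D_KL(P||M) = 0.0349 nats
D_KL(Q||M) = 0.0402 nats

JSD(P||Q) = 0.5 × 0.0349 + 0.5 × 0.0402 = 0.0376 nats

Unlike KL divergence, JSD is symmetric and bounded: 0 ≤ JSD ≤ log(2).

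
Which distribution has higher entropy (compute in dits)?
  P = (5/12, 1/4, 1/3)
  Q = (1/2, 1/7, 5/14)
P

Computing entropies in dits:
H(P) = 0.4680
H(Q) = 0.4309

Distribution P has higher entropy.

Intuition: The distribution closer to uniform (more spread out) has higher entropy.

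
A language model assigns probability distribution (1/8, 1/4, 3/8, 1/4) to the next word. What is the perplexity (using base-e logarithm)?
3.7467

Perplexity is e^H (or exp(H) for natural log).

First, H = -Σ p log p = 1.3209 nats
Perplexity = e^1.3209 = 3.7467

Interpretation: The model's uncertainty is equivalent to choosing uniformly among 3.7 options.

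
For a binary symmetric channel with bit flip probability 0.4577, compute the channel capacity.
0.0052 bits

For a binary symmetric channel (BSC) with error probability p:
Capacity C = 1 - H(p) bits per symbol

where H(p) = -p log₂(p) - (1-p) log₂(1-p) is the binary entropy function.

H(0.4577) = 0.9948 bits
C = 1 - 0.9948 = 0.0052 bits per symbol

This means we can reliably transmit up to 0.0052 bits of information per channel use.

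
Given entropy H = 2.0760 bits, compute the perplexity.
4.2164

Perplexity is 2^H (or exp(H) for natural log).

H = 2.0760 bits
Perplexity = 2^2.0760 = 4.2164

Interpretation: The model's uncertainty is equivalent to choosing uniformly among 4.2 options.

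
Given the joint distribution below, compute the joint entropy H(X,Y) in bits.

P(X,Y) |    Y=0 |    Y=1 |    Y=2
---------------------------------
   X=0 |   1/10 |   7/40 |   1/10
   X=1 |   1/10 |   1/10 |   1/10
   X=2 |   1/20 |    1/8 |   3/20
3.1027 bits

Joint entropy is H(X,Y) = -Σ_{x,y} p(x,y) log p(x,y).

Summing over all non-zero entries:
H(X,Y) = -[1/10·log_2(1/10) + 7/40·log_2(7/40) + 1/10·log_2(1/10) + 1/10·log_2(1/10) + 1/10·log_2(1/10) + 1/10·log_2(1/10) + 1/20·log_2(1/20) + 1/8·log_2(1/8) + 3/20·log_2(3/20)]
H(X,Y) = 3.1027 bits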